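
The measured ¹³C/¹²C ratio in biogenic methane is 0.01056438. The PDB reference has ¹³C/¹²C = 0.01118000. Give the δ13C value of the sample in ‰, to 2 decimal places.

-55.06‰

δ13C = (R_sample / R_standard − 1) × 1000
R_sample / R_standard = 0.01056438 / 0.01118000 = 0.944936
δ13C = (0.944936 − 1) × 1000 = -55.064‰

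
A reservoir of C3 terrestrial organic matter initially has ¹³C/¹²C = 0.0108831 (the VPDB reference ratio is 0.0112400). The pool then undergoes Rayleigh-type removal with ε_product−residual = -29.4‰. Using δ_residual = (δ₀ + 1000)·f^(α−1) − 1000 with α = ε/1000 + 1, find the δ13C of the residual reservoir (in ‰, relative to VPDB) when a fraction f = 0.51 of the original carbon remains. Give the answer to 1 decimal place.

δ₀ = (0.0108831/0.0112400 − 1)×1000 = (0.968247 − 1)×1000 = -31.753‰
α − 1 = ε/1000 = -0.0294
f^(α−1) = 0.51^(-0.0294) = 1.019994
δ_res = (-31.753 + 1000) × 1.019994 − 1000 = 987.606 − 1000 = -12.39‰

-12.4‰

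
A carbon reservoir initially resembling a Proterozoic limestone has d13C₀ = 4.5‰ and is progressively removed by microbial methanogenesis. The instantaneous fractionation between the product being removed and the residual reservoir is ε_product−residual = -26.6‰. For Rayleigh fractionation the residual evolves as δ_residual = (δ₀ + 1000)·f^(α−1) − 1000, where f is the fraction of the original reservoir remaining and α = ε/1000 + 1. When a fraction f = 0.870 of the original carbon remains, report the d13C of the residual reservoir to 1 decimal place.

Rayleigh residual: δ_res = (δ₀ + 1000)·f^(α−1) − 1000
α = ε/1000 + 1 = 0.97340, so α − 1 = -0.02660
f^(α−1) = 0.870^(-0.02660) = 1.003711
δ_res = (4.5 + 1000) × 1.003711 − 1000 = 1008.228 − 1000 = 8.23‰

8.2‰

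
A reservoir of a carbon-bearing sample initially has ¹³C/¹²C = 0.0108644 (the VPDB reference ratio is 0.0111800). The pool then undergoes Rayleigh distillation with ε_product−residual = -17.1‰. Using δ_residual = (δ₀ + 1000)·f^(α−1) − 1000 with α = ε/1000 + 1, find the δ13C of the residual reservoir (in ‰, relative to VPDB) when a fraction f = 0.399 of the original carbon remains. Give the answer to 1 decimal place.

-12.8‰

δ₀ = (0.0108644/0.0111800 − 1)×1000 = (0.971771 − 1)×1000 = -28.229‰
α − 1 = ε/1000 = -0.0171
f^(α−1) = 0.399^(-0.0171) = 1.015835
δ_res = (-28.229 + 1000) × 1.015835 − 1000 = 987.159 − 1000 = -12.84‰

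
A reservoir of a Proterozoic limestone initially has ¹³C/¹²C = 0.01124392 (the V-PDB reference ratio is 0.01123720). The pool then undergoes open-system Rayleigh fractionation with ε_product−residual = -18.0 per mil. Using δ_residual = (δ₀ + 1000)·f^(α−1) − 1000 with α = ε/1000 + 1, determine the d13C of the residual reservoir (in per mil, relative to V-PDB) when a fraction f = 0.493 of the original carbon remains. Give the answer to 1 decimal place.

13.4 per mil

δ₀ = (0.01124392/0.01123720 − 1)×1000 = (1.000598 − 1)×1000 = 0.598 per mil
α − 1 = ε/1000 = -0.0180
f^(α−1) = 0.493^(-0.0180) = 1.012812
δ_res = (0.598 + 1000) × 1.012812 − 1000 = 1013.417 − 1000 = 13.42 per mil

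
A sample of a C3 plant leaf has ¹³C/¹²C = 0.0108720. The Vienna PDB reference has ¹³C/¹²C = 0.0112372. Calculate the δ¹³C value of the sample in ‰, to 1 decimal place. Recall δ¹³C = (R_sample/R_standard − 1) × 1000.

δ¹³C = (R_sample / R_standard − 1) × 1000
R_sample / R_standard = 0.0108720 / 0.0112372 = 0.967501
δ¹³C = (0.967501 − 1) × 1000 = -32.50‰

-32.5‰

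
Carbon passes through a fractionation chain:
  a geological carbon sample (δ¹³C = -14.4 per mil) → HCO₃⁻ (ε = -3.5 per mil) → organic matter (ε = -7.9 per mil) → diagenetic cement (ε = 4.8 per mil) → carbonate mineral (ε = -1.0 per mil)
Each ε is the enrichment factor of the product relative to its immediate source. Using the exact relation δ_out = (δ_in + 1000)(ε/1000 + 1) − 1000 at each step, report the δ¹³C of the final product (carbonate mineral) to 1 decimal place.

step 1: δ = (-14.40 + 1000)·(-3.5/1000 + 1) − 1000 = -17.85 per mil
step 2: δ = (-17.85 + 1000)·(-7.9/1000 + 1) − 1000 = -25.61 per mil
step 3: δ = (-25.61 + 1000)·(4.8/1000 + 1) − 1000 = -20.93 per mil
step 4: δ = (-20.93 + 1000)·(-1.0/1000 + 1) − 1000 = -21.91 per mil

-21.9 per mil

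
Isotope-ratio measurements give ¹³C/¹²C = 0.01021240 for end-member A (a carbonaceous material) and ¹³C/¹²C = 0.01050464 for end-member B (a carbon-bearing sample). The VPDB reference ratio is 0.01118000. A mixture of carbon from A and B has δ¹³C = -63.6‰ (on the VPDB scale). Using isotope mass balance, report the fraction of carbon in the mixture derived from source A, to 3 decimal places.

0.122

δ_A = (0.01021240/0.01118000 − 1)×1000 = (0.913453 − 1)×1000 = -86.547‰
δ_B = (0.01050464/0.01118000 − 1)×1000 = (0.939592 − 1)×1000 = -60.408‰
f_A = (δ_mix − δ_B)/(δ_A − δ_B) = (-63.6 − (-60.408))/(-86.547 − (-60.408))
f_A = -3.192 / -26.140 = 0.1221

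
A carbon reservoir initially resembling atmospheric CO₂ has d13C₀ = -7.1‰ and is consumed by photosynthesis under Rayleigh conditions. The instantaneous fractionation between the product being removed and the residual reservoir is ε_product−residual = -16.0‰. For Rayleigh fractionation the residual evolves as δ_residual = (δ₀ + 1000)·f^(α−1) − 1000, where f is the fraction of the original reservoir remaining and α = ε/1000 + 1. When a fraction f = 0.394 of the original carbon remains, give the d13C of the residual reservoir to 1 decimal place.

Rayleigh residual: δ_res = (δ₀ + 1000)·f^(α−1) − 1000
α = ε/1000 + 1 = 0.98400, so α − 1 = -0.01600
f^(α−1) = 0.394^(-0.01600) = 1.015014
δ_res = (-7.1 + 1000) × 1.015014 − 1000 = 1007.807 − 1000 = 7.81‰

7.8‰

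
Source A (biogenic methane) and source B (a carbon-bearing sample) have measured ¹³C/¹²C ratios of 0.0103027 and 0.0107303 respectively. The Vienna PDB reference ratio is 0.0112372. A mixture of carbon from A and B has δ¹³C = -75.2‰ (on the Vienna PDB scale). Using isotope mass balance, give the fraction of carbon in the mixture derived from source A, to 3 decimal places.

δ_A = (0.0103027/0.0112372 − 1)×1000 = (0.916839 − 1)×1000 = -83.161‰
δ_B = (0.0107303/0.0112372 − 1)×1000 = (0.954891 − 1)×1000 = -45.109‰
f_A = (δ_mix − δ_B)/(δ_A − δ_B) = (-75.2 − (-45.109))/(-83.161 − (-45.109))
f_A = -30.091 / -38.052 = 0.7908

0.791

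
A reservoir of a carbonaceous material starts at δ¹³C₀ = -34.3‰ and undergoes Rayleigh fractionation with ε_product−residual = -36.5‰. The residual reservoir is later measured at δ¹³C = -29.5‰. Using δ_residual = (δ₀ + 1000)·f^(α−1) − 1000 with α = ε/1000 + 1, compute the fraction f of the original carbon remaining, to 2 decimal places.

α − 1 = ε/1000 = -0.0365
(δ_res + 1000)/(δ₀ + 1000) = (-29.5 + 1000)/(-34.3 + 1000) = 970.5/965.7 = 1.004970
f = 1.004970^(1/-0.0365) = exp(ln(1.004970)/-0.0365) = exp(0.00496/-0.0365)
f = exp(-0.1358) = 0.8730

0.87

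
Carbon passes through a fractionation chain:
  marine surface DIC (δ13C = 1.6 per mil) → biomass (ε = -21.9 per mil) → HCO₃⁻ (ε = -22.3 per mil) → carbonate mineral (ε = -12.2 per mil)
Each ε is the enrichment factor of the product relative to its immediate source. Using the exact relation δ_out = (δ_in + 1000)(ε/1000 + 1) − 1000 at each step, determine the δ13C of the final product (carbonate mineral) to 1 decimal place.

step 1: δ = (1.60 + 1000)·(-21.9/1000 + 1) − 1000 = -20.34 per mil
step 2: δ = (-20.34 + 1000)·(-22.3/1000 + 1) − 1000 = -42.18 per mil
step 3: δ = (-42.18 + 1000)·(-12.2/1000 + 1) − 1000 = -53.87 per mil

-53.9 per mil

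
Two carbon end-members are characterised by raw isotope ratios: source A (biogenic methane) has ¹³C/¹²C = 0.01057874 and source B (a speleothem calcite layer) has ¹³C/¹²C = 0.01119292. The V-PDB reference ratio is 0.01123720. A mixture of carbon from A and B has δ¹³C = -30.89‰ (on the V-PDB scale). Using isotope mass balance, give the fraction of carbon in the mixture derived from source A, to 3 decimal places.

δ_A = (0.01057874/0.01123720 − 1)×1000 = (0.941404 − 1)×1000 = -58.596‰
δ_B = (0.01119292/0.01123720 − 1)×1000 = (0.996060 − 1)×1000 = -3.940‰
f_A = (δ_mix − δ_B)/(δ_A − δ_B) = (-30.89 − (-3.940))/(-58.596 − (-3.940))
f_A = -26.950 / -54.656 = 0.4931

0.493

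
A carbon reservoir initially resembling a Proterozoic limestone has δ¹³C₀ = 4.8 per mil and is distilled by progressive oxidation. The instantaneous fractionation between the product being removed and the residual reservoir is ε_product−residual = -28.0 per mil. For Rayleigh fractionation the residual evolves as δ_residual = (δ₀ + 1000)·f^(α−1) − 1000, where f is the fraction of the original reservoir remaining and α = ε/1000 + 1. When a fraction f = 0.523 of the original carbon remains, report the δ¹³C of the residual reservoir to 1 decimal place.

Rayleigh residual: δ_res = (δ₀ + 1000)·f^(α−1) − 1000
α = ε/1000 + 1 = 0.97200, so α − 1 = -0.02800
f^(α−1) = 0.523^(-0.02800) = 1.018315
δ_res = (4.8 + 1000) × 1.018315 − 1000 = 1023.202 − 1000 = 23.20 per mil

23.2 per mil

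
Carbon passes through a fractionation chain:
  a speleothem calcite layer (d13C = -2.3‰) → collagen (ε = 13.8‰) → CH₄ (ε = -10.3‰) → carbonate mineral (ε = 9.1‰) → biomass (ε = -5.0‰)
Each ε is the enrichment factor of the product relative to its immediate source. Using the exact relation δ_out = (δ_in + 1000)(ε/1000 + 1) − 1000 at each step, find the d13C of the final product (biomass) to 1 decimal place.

step 1: δ = (-2.30 + 1000)·(13.8/1000 + 1) − 1000 = 11.47‰
step 2: δ = (11.47 + 1000)·(-10.3/1000 + 1) − 1000 = 1.05‰
step 3: δ = (1.05 + 1000)·(9.1/1000 + 1) − 1000 = 10.16‰
step 4: δ = (10.16 + 1000)·(-5.0/1000 + 1) − 1000 = 5.11‰

5.1‰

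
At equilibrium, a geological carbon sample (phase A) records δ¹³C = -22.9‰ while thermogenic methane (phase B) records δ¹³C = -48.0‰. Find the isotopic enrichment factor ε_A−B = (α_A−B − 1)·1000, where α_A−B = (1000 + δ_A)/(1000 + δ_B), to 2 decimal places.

26.37‰

α_A−B = (1000 + -22.9) / (1000 + -48.0) = 977.1 / 952.0 = 1.026366
ε_A−B = (1.026366 − 1) × 1000 = 26.366‰
(The approximation ε ≈ δ_A − δ_B would give 25.1‰.)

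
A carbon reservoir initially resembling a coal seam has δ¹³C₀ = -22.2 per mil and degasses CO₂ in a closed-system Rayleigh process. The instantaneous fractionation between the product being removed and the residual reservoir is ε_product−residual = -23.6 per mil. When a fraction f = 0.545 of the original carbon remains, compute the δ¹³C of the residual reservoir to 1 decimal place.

-8.1 per mil

Rayleigh residual: δ_res = (δ₀ + 1000)·f^(α−1) − 1000
α = ε/1000 + 1 = 0.97640, so α − 1 = -0.02360
f^(α−1) = 0.545^(-0.02360) = 1.014428
δ_res = (-22.2 + 1000) × 1.014428 − 1000 = 991.907 − 1000 = -8.09 per mil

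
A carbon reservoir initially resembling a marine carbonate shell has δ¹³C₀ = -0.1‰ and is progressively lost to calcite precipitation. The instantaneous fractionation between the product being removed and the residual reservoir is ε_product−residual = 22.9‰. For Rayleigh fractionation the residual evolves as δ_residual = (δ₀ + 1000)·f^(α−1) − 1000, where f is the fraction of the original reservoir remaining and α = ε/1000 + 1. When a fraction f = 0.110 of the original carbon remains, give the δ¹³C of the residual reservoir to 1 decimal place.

-49.4‰

Rayleigh residual: δ_res = (δ₀ + 1000)·f^(α−1) − 1000
α = ε/1000 + 1 = 1.02290, so α − 1 = 0.02290
f^(α−1) = 0.110^(0.02290) = 0.950710
δ_res = (-0.1 + 1000) × 0.950710 − 1000 = 950.615 − 1000 = -49.39‰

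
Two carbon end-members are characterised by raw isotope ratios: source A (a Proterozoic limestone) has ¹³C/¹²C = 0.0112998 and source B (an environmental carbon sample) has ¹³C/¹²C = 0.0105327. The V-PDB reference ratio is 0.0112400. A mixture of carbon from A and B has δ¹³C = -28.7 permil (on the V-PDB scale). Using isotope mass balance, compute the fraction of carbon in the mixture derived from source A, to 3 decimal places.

0.502

δ_A = (0.0112998/0.0112400 − 1)×1000 = (1.005320 − 1)×1000 = 5.320 permil
δ_B = (0.0105327/0.0112400 − 1)×1000 = (0.937073 − 1)×1000 = -62.927 permil
f_A = (δ_mix − δ_B)/(δ_A − δ_B) = (-28.7 − (-62.927))/(5.320 − (-62.927))
f_A = 34.227 / 68.247 = 0.5015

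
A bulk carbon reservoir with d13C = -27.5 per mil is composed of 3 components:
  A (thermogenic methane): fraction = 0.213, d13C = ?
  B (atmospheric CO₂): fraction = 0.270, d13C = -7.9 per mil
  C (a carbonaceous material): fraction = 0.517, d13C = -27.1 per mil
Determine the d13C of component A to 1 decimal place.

Isotope mass balance: δ_bulk = Σ fᵢ·δᵢ.
-27.5 = 0.213×δ_A + 0.270×(-7.9) + 0.517×(-27.1)
0.213·δ_A = -27.5 − (-16.144) = -11.356
δ_A = -11.356 / 0.213 = -53.32 per mil

-53.3 per mil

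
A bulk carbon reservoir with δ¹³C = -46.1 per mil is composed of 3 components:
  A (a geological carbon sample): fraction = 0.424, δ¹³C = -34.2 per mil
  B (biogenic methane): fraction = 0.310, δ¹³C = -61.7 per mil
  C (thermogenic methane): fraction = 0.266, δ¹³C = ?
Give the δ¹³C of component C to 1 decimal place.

Isotope mass balance: δ_bulk = Σ fᵢ·δᵢ.
-46.1 = 0.424×(-34.2) + 0.310×(-61.7) + 0.266×δ_C
0.266·δ_C = -46.1 − (-33.628) = -12.472
δ_C = -12.472 / 0.266 = -46.89 per mil

-46.9 per mil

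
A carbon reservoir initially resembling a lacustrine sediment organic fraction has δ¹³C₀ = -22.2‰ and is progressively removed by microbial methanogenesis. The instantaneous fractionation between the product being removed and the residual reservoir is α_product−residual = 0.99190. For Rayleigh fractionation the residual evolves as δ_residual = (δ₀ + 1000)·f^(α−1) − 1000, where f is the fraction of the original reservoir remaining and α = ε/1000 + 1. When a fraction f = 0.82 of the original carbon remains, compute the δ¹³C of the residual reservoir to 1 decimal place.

-20.6‰

Rayleigh residual: δ_res = (δ₀ + 1000)·f^(α−1) − 1000
α − 1 = -0.00810
f^(α−1) = 0.82^(-0.00810) = 1.001609
δ_res = (-22.2 + 1000) × 1.001609 − 1000 = 979.373 − 1000 = -20.63‰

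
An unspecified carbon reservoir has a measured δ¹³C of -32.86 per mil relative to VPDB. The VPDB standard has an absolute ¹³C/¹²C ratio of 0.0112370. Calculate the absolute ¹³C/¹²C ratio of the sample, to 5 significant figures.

R_sample = R_standard × (δ¹³C/1000 + 1)
R_sample = 0.0112370 × (-32.86/1000 + 1) = 0.0112370 × 0.967140
R_sample = 0.0108678

0.010868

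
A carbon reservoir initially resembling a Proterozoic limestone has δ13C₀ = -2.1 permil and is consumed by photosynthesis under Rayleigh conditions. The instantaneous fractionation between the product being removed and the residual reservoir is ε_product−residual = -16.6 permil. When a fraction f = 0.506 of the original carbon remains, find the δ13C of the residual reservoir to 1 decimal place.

9.2 permil

Rayleigh residual: δ_res = (δ₀ + 1000)·f^(α−1) − 1000
α = ε/1000 + 1 = 0.98340, so α − 1 = -0.01660
f^(α−1) = 0.506^(-0.01660) = 1.011372
δ_res = (-2.1 + 1000) × 1.011372 − 1000 = 1009.249 − 1000 = 9.25 permil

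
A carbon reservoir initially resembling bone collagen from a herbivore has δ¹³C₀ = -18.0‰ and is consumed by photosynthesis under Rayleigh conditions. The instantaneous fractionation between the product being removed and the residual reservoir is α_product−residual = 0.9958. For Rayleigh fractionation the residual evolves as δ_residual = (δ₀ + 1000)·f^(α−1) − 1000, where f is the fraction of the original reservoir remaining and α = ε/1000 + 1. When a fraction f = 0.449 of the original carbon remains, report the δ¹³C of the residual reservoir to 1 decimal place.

-14.7‰

Rayleigh residual: δ_res = (δ₀ + 1000)·f^(α−1) − 1000
α − 1 = -0.00420
f^(α−1) = 0.449^(-0.00420) = 1.003369
δ_res = (-18.0 + 1000) × 1.003369 − 1000 = 985.308 − 1000 = -14.69‰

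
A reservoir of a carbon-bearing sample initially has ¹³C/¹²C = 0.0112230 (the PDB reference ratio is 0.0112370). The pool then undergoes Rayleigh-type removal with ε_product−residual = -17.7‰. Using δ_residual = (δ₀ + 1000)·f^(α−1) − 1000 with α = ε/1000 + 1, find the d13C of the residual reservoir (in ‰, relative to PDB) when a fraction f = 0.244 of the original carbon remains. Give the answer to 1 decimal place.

24.0‰

δ₀ = (0.0112230/0.0112370 − 1)×1000 = (0.998754 − 1)×1000 = -1.246‰
α − 1 = ε/1000 = -0.0177
f^(α−1) = 0.244^(-0.0177) = 1.025282
δ_res = (-1.246 + 1000) × 1.025282 − 1000 = 1024.004 − 1000 = 24.00‰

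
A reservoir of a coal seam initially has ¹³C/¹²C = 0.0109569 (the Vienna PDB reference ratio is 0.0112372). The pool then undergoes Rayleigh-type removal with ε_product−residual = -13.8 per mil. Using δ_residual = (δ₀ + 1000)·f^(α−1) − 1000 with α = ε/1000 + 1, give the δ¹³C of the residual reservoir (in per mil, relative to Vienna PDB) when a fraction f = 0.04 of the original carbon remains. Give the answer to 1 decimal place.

δ₀ = (0.0109569/0.0112372 − 1)×1000 = (0.975056 − 1)×1000 = -24.944 per mil
α − 1 = ε/1000 = -0.0138
f^(α−1) = 0.04^(-0.0138) = 1.045422
δ_res = (-24.944 + 1000) × 1.045422 − 1000 = 1019.345 − 1000 = 19.34 per mil

19.3 per mil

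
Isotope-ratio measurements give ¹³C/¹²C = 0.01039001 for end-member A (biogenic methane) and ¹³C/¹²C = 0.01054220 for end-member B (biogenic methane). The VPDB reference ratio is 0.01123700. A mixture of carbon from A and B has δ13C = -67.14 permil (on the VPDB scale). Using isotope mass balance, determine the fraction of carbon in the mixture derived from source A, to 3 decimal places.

0.392

δ_A = (0.01039001/0.01123700 − 1)×1000 = (0.924625 − 1)×1000 = -75.375 permil
δ_B = (0.01054220/0.01123700 − 1)×1000 = (0.938169 − 1)×1000 = -61.831 permil
f_A = (δ_mix − δ_B)/(δ_A − δ_B) = (-67.14 − (-61.831))/(-75.375 − (-61.831))
f_A = -5.309 / -13.544 = 0.3920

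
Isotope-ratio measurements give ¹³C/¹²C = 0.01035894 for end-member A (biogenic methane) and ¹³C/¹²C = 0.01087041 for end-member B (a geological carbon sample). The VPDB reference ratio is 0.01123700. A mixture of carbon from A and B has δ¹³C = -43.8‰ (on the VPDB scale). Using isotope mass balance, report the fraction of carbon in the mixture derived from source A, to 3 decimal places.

δ_A = (0.01035894/0.01123700 − 1)×1000 = (0.921860 − 1)×1000 = -78.140‰
δ_B = (0.01087041/0.01123700 − 1)×1000 = (0.967377 − 1)×1000 = -32.623‰
f_A = (δ_mix − δ_B)/(δ_A − δ_B) = (-43.8 − (-32.623))/(-78.140 − (-32.623))
f_A = -11.177 / -45.517 = 0.2455

0.246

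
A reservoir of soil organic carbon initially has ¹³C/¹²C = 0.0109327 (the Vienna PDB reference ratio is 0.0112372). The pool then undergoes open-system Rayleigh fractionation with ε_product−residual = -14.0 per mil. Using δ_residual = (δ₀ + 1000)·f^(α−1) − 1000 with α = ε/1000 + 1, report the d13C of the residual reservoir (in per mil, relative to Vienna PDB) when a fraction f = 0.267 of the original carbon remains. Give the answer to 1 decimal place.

-8.9 per mil

δ₀ = (0.0109327/0.0112372 − 1)×1000 = (0.972903 − 1)×1000 = -27.097 per mil
α − 1 = ε/1000 = -0.0140
f^(α−1) = 0.267^(-0.0140) = 1.018659
δ_res = (-27.097 + 1000) × 1.018659 − 1000 = 991.056 − 1000 = -8.94 per mil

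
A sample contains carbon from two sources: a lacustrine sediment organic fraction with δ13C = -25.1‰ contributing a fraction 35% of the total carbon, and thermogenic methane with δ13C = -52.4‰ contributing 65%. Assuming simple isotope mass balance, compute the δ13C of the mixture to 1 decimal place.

δ_mix = f_A·δ_A + f_B·δ_B
δ_mix = 0.35 × (-25.1) + 0.65 × (-52.4)
δ_mix = -8.79 + -34.06 = -42.84‰

-42.8‰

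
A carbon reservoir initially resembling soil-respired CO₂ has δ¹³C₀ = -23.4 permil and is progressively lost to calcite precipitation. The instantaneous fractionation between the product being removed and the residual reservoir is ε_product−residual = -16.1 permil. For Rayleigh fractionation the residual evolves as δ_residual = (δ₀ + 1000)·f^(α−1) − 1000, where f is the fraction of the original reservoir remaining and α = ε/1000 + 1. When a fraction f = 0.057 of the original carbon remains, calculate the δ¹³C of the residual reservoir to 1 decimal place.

Rayleigh residual: δ_res = (δ₀ + 1000)·f^(α−1) − 1000
α = ε/1000 + 1 = 0.98390, so α − 1 = -0.01610
f^(α−1) = 0.057^(-0.01610) = 1.047202
δ_res = (-23.4 + 1000) × 1.047202 − 1000 = 1022.697 − 1000 = 22.70 permil

22.7 permil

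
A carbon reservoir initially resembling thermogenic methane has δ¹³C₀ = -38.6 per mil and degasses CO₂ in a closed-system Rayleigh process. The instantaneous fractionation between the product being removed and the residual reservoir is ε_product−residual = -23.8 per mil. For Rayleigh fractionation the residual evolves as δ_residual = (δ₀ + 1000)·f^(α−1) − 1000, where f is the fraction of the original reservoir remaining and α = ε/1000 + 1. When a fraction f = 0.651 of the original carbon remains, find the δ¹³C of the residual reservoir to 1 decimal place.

Rayleigh residual: δ_res = (δ₀ + 1000)·f^(α−1) − 1000
α = ε/1000 + 1 = 0.97620, so α − 1 = -0.02380
f^(α−1) = 0.651^(-0.02380) = 1.010268
δ_res = (-38.6 + 1000) × 1.010268 − 1000 = 971.272 − 1000 = -28.73 per mil

-28.7 per mil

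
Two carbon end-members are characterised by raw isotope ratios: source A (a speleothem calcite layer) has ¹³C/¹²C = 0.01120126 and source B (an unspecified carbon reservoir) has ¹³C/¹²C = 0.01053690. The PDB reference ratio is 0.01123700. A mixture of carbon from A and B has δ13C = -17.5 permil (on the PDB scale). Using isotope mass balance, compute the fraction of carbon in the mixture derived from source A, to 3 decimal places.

δ_A = (0.01120126/0.01123700 − 1)×1000 = (0.996819 − 1)×1000 = -3.181 permil
δ_B = (0.01053690/0.01123700 − 1)×1000 = (0.937697 − 1)×1000 = -62.303 permil
f_A = (δ_mix − δ_B)/(δ_A − δ_B) = (-17.5 − (-62.303))/(-3.181 − (-62.303))
f_A = 44.803 / 59.123 = 0.7578

0.758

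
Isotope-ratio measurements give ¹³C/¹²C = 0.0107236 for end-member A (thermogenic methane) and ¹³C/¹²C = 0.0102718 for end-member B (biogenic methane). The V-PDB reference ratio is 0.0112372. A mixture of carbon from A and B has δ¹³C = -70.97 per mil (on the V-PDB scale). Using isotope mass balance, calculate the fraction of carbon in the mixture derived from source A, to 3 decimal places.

0.372

δ_A = (0.0107236/0.0112372 − 1)×1000 = (0.954295 − 1)×1000 = -45.705 per mil
δ_B = (0.0102718/0.0112372 − 1)×1000 = (0.914089 − 1)×1000 = -85.911 per mil
f_A = (δ_mix − δ_B)/(δ_A − δ_B) = (-70.97 − (-85.911))/(-45.705 − (-85.911))
f_A = 14.941 / 40.206 = 0.3716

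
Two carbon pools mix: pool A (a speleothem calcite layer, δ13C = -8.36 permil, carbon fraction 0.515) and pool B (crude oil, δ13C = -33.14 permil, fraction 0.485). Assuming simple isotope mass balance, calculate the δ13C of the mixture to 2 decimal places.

-20.38 permil

δ_mix = f_A·δ_A + f_B·δ_B
δ_mix = 0.515 × (-8.36) + 0.485 × (-33.14)
δ_mix = -4.305 + -16.073 = -20.378 permil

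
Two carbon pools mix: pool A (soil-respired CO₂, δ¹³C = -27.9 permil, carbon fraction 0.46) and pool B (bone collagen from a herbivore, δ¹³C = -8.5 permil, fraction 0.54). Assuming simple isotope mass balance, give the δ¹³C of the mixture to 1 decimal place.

δ_mix = f_A·δ_A + f_B·δ_B
δ_mix = 0.46 × (-27.9) + 0.54 × (-8.5)
δ_mix = -12.83 + -4.59 = -17.42 permil

-17.4 permil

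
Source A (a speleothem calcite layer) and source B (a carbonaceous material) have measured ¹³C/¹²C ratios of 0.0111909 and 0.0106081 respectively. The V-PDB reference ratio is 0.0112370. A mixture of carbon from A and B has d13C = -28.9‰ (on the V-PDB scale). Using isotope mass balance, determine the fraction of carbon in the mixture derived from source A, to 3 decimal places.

δ_A = (0.0111909/0.0112370 − 1)×1000 = (0.995897 − 1)×1000 = -4.103‰
δ_B = (0.0106081/0.0112370 − 1)×1000 = (0.944033 − 1)×1000 = -55.967‰
f_A = (δ_mix − δ_B)/(δ_A − δ_B) = (-28.9 − (-55.967))/(-4.103 − (-55.967))
f_A = 27.067 / 51.864 = 0.5219

0.522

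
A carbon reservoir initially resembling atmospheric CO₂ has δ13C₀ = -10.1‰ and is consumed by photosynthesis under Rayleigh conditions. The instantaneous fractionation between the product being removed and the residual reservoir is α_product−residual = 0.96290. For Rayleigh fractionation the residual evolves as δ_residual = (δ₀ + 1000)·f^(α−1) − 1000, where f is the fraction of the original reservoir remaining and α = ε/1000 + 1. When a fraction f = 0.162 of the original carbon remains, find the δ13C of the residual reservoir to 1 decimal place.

59.1‰

Rayleigh residual: δ_res = (δ₀ + 1000)·f^(α−1) − 1000
α − 1 = -0.03710
f^(α−1) = 0.162^(-0.03710) = 1.069860
δ_res = (-10.1 + 1000) × 1.069860 − 1000 = 1059.055 − 1000 = 59.05‰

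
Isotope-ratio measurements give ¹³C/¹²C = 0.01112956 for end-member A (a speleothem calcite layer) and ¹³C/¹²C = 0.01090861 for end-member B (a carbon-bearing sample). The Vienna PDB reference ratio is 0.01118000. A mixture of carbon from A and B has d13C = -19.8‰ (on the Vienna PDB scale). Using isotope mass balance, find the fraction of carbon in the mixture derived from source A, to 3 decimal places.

0.226

δ_A = (0.01112956/0.01118000 − 1)×1000 = (0.995488 − 1)×1000 = -4.512‰
δ_B = (0.01090861/0.01118000 − 1)×1000 = (0.975725 − 1)×1000 = -24.275‰
f_A = (δ_mix − δ_B)/(δ_A − δ_B) = (-19.8 − (-24.275))/(-4.512 − (-24.275))
f_A = 4.475 / 19.763 = 0.2264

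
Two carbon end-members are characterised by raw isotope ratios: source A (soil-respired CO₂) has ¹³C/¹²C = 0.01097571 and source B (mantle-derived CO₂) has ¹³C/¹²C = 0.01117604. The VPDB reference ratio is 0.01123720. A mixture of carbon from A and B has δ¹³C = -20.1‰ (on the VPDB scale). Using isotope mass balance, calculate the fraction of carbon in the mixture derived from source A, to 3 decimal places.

0.822

δ_A = (0.01097571/0.01123720 − 1)×1000 = (0.976730 − 1)×1000 = -23.270‰
δ_B = (0.01117604/0.01123720 − 1)×1000 = (0.994557 − 1)×1000 = -5.443‰
f_A = (δ_mix − δ_B)/(δ_A − δ_B) = (-20.1 − (-5.443))/(-23.270 − (-5.443))
f_A = -14.657 / -17.827 = 0.8222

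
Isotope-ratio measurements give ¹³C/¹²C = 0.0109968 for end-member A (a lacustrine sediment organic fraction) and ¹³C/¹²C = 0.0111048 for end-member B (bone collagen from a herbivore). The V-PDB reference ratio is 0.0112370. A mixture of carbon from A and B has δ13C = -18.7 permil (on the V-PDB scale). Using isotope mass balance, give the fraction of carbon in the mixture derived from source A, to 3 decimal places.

δ_A = (0.0109968/0.0112370 − 1)×1000 = (0.978624 − 1)×1000 = -21.376 permil
δ_B = (0.0111048/0.0112370 − 1)×1000 = (0.988235 − 1)×1000 = -11.765 permil
f_A = (δ_mix − δ_B)/(δ_A − δ_B) = (-18.7 − (-11.765))/(-21.376 − (-11.765))
f_A = -6.935 / -9.611 = 0.7216

0.722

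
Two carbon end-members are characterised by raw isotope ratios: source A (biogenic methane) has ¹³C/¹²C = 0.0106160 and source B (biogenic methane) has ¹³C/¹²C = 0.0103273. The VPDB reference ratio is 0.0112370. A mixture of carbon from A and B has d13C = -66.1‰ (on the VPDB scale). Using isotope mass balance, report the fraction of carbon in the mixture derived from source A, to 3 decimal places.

δ_A = (0.0106160/0.0112370 − 1)×1000 = (0.944736 − 1)×1000 = -55.264‰
δ_B = (0.0103273/0.0112370 − 1)×1000 = (0.919044 − 1)×1000 = -80.956‰
f_A = (δ_mix − δ_B)/(δ_A − δ_B) = (-66.1 − (-80.956))/(-55.264 − (-80.956))
f_A = 14.856 / 25.692 = 0.5782

0.578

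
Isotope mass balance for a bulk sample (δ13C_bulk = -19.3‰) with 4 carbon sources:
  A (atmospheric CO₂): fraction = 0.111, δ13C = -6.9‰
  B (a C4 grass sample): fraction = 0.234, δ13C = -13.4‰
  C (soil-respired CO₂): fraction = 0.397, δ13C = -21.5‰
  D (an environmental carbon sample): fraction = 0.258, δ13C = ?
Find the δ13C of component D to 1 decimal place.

Isotope mass balance: δ_bulk = Σ fᵢ·δᵢ.
-19.3 = 0.111×(-6.9) + 0.234×(-13.4) + 0.397×(-21.5) + 0.258×δ_D
0.258·δ_D = -19.3 − (-12.437) = -6.863
δ_D = -6.863 / 0.258 = -26.60‰

-26.6‰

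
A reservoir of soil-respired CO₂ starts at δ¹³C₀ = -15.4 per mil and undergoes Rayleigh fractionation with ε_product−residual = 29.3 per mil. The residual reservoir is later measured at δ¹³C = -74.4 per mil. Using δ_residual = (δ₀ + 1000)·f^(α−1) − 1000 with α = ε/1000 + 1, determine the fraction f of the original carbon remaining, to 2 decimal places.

0.12

α − 1 = ε/1000 = 0.0293
(δ_res + 1000)/(δ₀ + 1000) = (-74.4 + 1000)/(-15.4 + 1000) = 925.6/984.6 = 0.940077
f = 0.940077^(1/0.0293) = exp(ln(0.940077)/0.0293) = exp(-0.06179/0.0293)
f = exp(-2.1090) = 0.1214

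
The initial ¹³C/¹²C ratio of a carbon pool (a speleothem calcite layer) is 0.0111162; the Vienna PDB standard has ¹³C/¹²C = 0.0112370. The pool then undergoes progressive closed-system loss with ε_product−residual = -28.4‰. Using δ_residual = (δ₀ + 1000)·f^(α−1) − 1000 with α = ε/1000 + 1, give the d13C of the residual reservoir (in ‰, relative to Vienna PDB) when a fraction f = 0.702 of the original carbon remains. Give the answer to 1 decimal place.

δ₀ = (0.0111162/0.0112370 − 1)×1000 = (0.989250 − 1)×1000 = -10.750‰
α − 1 = ε/1000 = -0.0284
f^(α−1) = 0.702^(-0.0284) = 1.010099
δ_res = (-10.750 + 1000) × 1.010099 − 1000 = 999.240 − 1000 = -0.76‰

-0.8‰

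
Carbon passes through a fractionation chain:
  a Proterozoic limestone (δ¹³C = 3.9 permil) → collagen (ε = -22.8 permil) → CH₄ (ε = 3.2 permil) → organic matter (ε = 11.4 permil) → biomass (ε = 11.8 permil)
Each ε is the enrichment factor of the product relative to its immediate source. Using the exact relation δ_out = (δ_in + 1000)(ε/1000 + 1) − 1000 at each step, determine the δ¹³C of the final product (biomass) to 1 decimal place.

step 1: δ = (3.90 + 1000)·(-22.8/1000 + 1) − 1000 = -18.99 permil
step 2: δ = (-18.99 + 1000)·(3.2/1000 + 1) − 1000 = -15.85 permil
step 3: δ = (-15.85 + 1000)·(11.4/1000 + 1) − 1000 = -4.63 permil
step 4: δ = (-4.63 + 1000)·(11.8/1000 + 1) − 1000 = 7.11 permil

7.1 permil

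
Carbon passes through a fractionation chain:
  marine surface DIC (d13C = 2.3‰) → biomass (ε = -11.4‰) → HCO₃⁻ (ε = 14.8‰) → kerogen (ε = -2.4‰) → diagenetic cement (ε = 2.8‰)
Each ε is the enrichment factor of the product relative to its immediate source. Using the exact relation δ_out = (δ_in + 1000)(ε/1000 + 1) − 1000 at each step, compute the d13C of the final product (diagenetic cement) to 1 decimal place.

step 1: δ = (2.30 + 1000)·(-11.4/1000 + 1) − 1000 = -9.13‰
step 2: δ = (-9.13 + 1000)·(14.8/1000 + 1) − 1000 = 5.54‰
step 3: δ = (5.54 + 1000)·(-2.4/1000 + 1) − 1000 = 3.13‰
step 4: δ = (3.13 + 1000)·(2.8/1000 + 1) − 1000 = 5.93‰

5.9‰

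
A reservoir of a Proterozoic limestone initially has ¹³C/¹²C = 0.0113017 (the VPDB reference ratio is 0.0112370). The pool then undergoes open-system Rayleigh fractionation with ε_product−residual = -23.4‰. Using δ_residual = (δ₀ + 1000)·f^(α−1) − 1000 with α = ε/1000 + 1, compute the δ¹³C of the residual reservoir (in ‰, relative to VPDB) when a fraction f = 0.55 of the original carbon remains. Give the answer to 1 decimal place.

δ₀ = (0.0113017/0.0112370 − 1)×1000 = (1.005758 − 1)×1000 = 5.758‰
α − 1 = ε/1000 = -0.0234
f^(α−1) = 0.55^(-0.0234) = 1.014088
δ_res = (5.758 + 1000) × 1.014088 − 1000 = 1019.927 − 1000 = 19.93‰

19.9‰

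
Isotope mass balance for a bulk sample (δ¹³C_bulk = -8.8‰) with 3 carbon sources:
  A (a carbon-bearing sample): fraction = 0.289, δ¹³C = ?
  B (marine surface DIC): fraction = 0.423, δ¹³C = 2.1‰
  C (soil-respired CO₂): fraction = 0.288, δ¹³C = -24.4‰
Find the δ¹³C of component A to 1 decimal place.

-9.2‰

Isotope mass balance: δ_bulk = Σ fᵢ·δᵢ.
-8.8 = 0.289×δ_A + 0.423×(2.1) + 0.288×(-24.4)
0.289·δ_A = -8.8 − (-6.139) = -2.661
δ_A = -2.661 / 0.289 = -9.21‰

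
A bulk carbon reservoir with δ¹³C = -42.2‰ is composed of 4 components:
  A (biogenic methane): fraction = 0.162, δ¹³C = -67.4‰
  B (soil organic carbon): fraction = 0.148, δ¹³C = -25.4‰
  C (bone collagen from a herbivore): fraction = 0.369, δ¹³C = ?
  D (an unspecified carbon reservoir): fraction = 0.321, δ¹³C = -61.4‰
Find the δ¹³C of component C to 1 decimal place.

Isotope mass balance: δ_bulk = Σ fᵢ·δᵢ.
-42.2 = 0.162×(-67.4) + 0.148×(-25.4) + 0.369×δ_C + 0.321×(-61.4)
0.369·δ_C = -42.2 − (-34.387) = -7.813
δ_C = -7.813 / 0.369 = -21.17‰

-21.2‰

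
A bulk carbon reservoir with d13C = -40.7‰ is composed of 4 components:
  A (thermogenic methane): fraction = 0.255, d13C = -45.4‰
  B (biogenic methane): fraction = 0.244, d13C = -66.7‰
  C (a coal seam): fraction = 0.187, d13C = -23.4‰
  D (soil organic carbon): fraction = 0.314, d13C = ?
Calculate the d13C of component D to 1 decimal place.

-27.0‰

Isotope mass balance: δ_bulk = Σ fᵢ·δᵢ.
-40.7 = 0.255×(-45.4) + 0.244×(-66.7) + 0.187×(-23.4) + 0.314×δ_D
0.314·δ_D = -40.7 − (-32.228) = -8.472
δ_D = -8.472 / 0.314 = -26.98‰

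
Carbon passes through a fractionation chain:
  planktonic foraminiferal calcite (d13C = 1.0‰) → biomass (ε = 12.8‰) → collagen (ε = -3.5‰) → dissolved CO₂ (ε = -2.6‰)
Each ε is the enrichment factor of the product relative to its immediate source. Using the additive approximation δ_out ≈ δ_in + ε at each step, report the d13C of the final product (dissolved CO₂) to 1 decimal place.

step 1: δ ≈ 1.0 + (12.8) = 13.8‰
step 2: δ ≈ 13.8 + (-3.5) = 10.3‰
step 3: δ ≈ 10.3 + (-2.6) = 7.7‰

7.7‰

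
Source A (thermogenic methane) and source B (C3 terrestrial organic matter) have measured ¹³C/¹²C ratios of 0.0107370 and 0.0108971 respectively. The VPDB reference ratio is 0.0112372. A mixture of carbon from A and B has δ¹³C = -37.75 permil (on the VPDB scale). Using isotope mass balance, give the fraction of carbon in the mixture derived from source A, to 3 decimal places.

0.525

δ_A = (0.0107370/0.0112372 − 1)×1000 = (0.955487 − 1)×1000 = -44.513 permil
δ_B = (0.0108971/0.0112372 − 1)×1000 = (0.969734 − 1)×1000 = -30.266 permil
f_A = (δ_mix − δ_B)/(δ_A − δ_B) = (-37.75 − (-30.266))/(-44.513 − (-30.266))
f_A = -7.484 / -14.247 = 0.5253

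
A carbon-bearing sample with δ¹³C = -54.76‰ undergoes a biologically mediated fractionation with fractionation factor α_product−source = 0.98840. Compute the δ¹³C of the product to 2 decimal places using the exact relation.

δ_product = (δ_source + 1000)·α − 1000
δ_product = (-54.76 + 1000) × 0.98840 − 1000
δ_product = 934.275 − 1000 = -65.725‰

-65.72‰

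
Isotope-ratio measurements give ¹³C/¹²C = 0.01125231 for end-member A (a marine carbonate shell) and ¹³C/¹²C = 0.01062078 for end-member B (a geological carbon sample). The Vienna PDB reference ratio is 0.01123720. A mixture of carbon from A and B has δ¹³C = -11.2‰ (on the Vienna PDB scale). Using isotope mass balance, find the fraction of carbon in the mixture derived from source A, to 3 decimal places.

0.777

δ_A = (0.01125231/0.01123720 − 1)×1000 = (1.001345 − 1)×1000 = 1.345‰
δ_B = (0.01062078/0.01123720 − 1)×1000 = (0.945145 − 1)×1000 = -54.855‰
f_A = (δ_mix − δ_B)/(δ_A − δ_B) = (-11.2 − (-54.855))/(1.345 − (-54.855))
f_A = 43.655 / 56.200 = 0.7768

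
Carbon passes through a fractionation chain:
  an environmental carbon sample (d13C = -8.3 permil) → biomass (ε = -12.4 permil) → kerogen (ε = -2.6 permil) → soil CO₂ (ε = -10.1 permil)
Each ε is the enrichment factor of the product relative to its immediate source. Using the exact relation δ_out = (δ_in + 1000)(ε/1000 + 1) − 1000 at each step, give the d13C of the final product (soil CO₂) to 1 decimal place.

step 1: δ = (-8.30 + 1000)·(-12.4/1000 + 1) − 1000 = -20.60 permil
step 2: δ = (-20.60 + 1000)·(-2.6/1000 + 1) − 1000 = -23.14 permil
step 3: δ = (-23.14 + 1000)·(-10.1/1000 + 1) − 1000 = -33.01 permil

-33.0 permil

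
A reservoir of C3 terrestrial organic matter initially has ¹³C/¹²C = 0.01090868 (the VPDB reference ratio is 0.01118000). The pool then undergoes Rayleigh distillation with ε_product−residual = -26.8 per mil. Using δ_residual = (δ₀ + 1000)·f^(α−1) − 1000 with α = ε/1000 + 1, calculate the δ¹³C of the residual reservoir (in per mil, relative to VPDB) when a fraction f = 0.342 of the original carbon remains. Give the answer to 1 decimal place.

δ₀ = (0.01090868/0.01118000 − 1)×1000 = (0.975732 − 1)×1000 = -24.268 per mil
α − 1 = ε/1000 = -0.0268
f^(α−1) = 0.342^(-0.0268) = 1.029172
δ_res = (-24.268 + 1000) × 1.029172 − 1000 = 1004.196 − 1000 = 4.20 per mil

4.2 per mil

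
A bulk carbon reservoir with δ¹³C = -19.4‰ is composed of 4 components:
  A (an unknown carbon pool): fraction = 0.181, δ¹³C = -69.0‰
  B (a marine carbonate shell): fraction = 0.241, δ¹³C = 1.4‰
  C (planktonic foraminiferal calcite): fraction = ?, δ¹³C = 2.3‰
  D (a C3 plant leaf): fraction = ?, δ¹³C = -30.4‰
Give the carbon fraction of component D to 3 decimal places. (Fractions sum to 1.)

Let f_D and f_C be the unknown fractions; fractions sum to 1 so f_D + f_C = 0.578.
Mass balance: Σ fᵢ·δᵢ = δ_bulk ⇒ f_D·(-30.4) + f_C·(2.3) = -19.4 − (-12.152) = -7.248
Substitute f_C = 0.578 − f_D:
f_D·(-30.4 − 2.3) = -7.248 − 0.578×(2.3) = -8.578
f_D = -8.578 / -32.7 = 0.2623

0.262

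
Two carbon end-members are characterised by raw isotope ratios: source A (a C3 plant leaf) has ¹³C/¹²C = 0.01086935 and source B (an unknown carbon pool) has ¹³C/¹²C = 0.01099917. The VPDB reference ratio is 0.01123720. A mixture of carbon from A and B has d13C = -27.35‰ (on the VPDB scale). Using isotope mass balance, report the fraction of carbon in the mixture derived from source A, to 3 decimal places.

δ_A = (0.01086935/0.01123720 − 1)×1000 = (0.967265 − 1)×1000 = -32.735‰
δ_B = (0.01099917/0.01123720 − 1)×1000 = (0.978818 − 1)×1000 = -21.182‰
f_A = (δ_mix − δ_B)/(δ_A − δ_B) = (-27.35 − (-21.182))/(-32.735 − (-21.182))
f_A = -6.168 / -11.553 = 0.5339

0.534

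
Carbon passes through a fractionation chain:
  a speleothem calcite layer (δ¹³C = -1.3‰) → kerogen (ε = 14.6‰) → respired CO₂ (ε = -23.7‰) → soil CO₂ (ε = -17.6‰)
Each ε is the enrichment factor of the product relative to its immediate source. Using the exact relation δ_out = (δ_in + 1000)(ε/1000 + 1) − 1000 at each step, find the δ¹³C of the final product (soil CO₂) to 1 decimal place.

step 1: δ = (-1.30 + 1000)·(14.6/1000 + 1) − 1000 = 13.28‰
step 2: δ = (13.28 + 1000)·(-23.7/1000 + 1) − 1000 = -10.73‰
step 3: δ = (-10.73 + 1000)·(-17.6/1000 + 1) − 1000 = -28.14‰

-28.1‰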